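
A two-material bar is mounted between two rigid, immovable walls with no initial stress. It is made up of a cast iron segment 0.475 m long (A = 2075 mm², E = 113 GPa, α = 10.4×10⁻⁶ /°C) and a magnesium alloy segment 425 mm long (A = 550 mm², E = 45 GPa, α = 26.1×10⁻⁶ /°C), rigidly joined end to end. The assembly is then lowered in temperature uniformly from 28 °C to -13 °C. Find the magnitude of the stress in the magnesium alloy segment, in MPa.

σ ≈ 62.3 MPa (tensile)

Free thermal contraction of the whole bar: Σ αᵢΔT Lᵢ = 10.4×10⁻⁶×41×475 + 26.1×10⁻⁶×41×425 = 0.6573 mm.
Since the ends are fixed, an axial force P builds up, equal in every segment, with P · Σ Lᵢ/(AᵢEᵢ) = δ_free.
The series flexibility is Σ Lᵢ/(AᵢEᵢ) = 475/(2075×113×10³) + 425/(550×45×10³) = 1.92×10⁻⁵ mm/N.
P = 0.6573 / 1.92×10⁻⁵ = 34240 N = 34.24 kN, tensile.
σ_{magnesium alloy} = P / A = 34240 / 550 = 62.26 MPa.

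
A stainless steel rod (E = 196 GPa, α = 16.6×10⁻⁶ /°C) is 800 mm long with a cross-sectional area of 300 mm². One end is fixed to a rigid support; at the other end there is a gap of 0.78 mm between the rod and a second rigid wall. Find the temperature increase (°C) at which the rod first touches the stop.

Contact occurs when the free expansion equals the gap: αΔT L = 0.78 mm.
So ΔT = g/(αL) = 0.78/(16.6×10⁻⁶ × 800) = 58.73 °C.

ΔT ≈ 58.7 °C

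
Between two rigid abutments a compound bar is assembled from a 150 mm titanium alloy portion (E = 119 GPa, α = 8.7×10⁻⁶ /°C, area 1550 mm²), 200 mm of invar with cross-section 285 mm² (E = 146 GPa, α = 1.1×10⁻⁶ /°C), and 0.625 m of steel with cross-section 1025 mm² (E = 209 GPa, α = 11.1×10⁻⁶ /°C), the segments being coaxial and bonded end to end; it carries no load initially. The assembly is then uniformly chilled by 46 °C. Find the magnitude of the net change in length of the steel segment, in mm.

Free thermal contraction of the whole bar: Σ αᵢΔT Lᵢ = 8.7×10⁻⁶×46×150 + 1.1×10⁻⁶×46×200 + 11.1×10⁻⁶×46×625 = 0.3893 mm.
Since the ends are fixed, an axial force P builds up, equal in every segment, with P · Σ Lᵢ/(AᵢEᵢ) = δ_free.
Σ Lᵢ/(AᵢEᵢ) = 150/(1550×119×10³) + 200/(285×146×10³) + 625/(1025×209×10³) = 8.537×10⁻⁶ mm/N.
So P = 0.3893 / 8.537×10⁻⁶ = 45.6 kN, tensile.
For the steel segment, free thermal change = 11.1×10⁻⁶×46×625 = 0.3191 mm and elastic change from P = 45600×625/(1025×209×10³) = 0.133 mm; these oppose, so the net change is 0.186 mm (segment shortens).

|ΔL| ≈ 0.186 mm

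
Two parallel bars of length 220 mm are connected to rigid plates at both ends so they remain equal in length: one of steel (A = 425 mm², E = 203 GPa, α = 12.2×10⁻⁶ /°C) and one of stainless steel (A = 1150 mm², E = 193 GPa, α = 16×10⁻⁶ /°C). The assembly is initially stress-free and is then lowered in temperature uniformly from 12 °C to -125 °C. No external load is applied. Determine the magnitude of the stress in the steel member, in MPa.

The stainless steel has the larger α, so on cooling it would change length more than the steel if both were free. The rigid plates force a common final length, so the stainless steel is put into tension and the steel into compression, with equal and opposite forces P (no external load).
Setting the final lengths equal and cancelling L: (α₁ − α₂)ΔT = P/(A₁E₁) + P/(A₂E₂).
|α₁ − α₂|·ΔT = 3.8×10⁻⁶ × 137 = 0.0005206.
1/(A₁E₁) + 1/(A₂E₂) = 1/(425×203×10³) + 1/(1150×193×10³) = 1.61×10⁻⁸ N⁻¹.
So P = 0.0005206 / 1.61×10⁻⁸ = 32.34 kN.
σ_{steel} = P/A₁ = 32340/425 = 76.1 MPa, compressive.

σ ≈ 76.1 MPa (compressive)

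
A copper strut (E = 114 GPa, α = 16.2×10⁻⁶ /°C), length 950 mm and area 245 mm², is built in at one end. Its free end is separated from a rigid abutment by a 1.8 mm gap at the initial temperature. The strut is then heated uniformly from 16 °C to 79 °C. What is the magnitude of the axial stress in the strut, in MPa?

σ ≈ 0 MPa

Unrestrained expansion: δ_free = αΔT L = 16.2×10⁻⁶ × 63 × 950 = 0.9696 mm.
This is smaller than the 1.8 mm clearance, so the strut expands freely without reaching the stop — the stress is zero.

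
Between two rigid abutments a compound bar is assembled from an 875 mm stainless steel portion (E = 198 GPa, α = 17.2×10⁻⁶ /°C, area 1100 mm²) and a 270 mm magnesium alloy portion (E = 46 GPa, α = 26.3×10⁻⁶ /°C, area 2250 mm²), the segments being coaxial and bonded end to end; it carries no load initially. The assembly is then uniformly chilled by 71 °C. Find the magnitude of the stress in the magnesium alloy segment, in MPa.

If the supports were absent, the total length change would be Σ αᵢΔT Lᵢ = 17.2×10⁻⁶×71×875 + 26.3×10⁻⁶×71×270 = 1.573 mm.
The walls prevent any net length change, so an axial force P (same in every segment) develops. Compatibility: P · Σ Lᵢ/(AᵢEᵢ) = δ_free.
Σ Lᵢ/(AᵢEᵢ) = 875/(1100×198×10³) + 270/(2250×46×10³) = 6.626×10⁻⁶ mm/N.
Hence P = δ_free / Σ(L/AE) = 1.573/6.626×10⁻⁶ = 237.4 kN (tensile).
σ_{magnesium alloy} = P / A = 237400 / 2250 = 105.5 MPa.

σ ≈ 105 MPa (tensile)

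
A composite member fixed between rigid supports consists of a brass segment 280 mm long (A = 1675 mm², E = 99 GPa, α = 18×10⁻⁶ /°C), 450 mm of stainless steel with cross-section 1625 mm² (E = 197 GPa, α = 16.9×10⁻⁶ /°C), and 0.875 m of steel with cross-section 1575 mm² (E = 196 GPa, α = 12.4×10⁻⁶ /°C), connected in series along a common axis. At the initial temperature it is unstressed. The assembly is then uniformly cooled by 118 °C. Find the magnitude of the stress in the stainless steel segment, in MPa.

If the supports were absent, the total length change would be Σ αᵢΔT Lᵢ = 18×10⁻⁶×118×280 + 16.9×10⁻⁶×118×450 + 12.4×10⁻⁶×118×875 = 2.772 mm.
The rigid supports impose zero overall length change; the single axial force P common to all segments must satisfy P Σ Lᵢ/(AᵢEᵢ) = δ_free.
The series flexibility is Σ Lᵢ/(AᵢEᵢ) = 280/(1675×99×10³) + 450/(1625×197×10³) + 875/(1575×196×10³) = 5.929×10⁻⁶ mm/N.
So P = 2.772 / 5.929×10⁻⁶ = 467.6 kN, tensile.
σ_{stainless steel} = P / A = 467600 / 1625 = 287.8 MPa.

σ ≈ 288 MPa (tensile)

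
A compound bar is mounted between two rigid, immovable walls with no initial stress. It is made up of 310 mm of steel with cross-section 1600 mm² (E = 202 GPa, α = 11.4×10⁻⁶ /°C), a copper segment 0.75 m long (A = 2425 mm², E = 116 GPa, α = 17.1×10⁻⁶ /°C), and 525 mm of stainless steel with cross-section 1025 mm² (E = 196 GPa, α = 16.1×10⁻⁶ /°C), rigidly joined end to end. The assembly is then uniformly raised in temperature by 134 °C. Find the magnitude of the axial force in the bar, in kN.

With the walls removed the bar would change length by δ_free = Σ αᵢΔT Lᵢ = 11.4×10⁻⁶×134×310 + 17.1×10⁻⁶×134×750 + 16.1×10⁻⁶×134×525 = 3.325 mm.
The walls prevent any net length change, so an axial force P (same in every segment) develops. Compatibility: P · Σ Lᵢ/(AᵢEᵢ) = δ_free.
The series flexibility is Σ Lᵢ/(AᵢEᵢ) = 310/(1600×202×10³) + 750/(2425×116×10³) + 525/(1025×196×10³) = 6.239×10⁻⁶ mm/N.
P = 3.325 / 6.239×10⁻⁶ = 532900 N = 532.9 kN, compressive.

P ≈ 533 kN (compressive)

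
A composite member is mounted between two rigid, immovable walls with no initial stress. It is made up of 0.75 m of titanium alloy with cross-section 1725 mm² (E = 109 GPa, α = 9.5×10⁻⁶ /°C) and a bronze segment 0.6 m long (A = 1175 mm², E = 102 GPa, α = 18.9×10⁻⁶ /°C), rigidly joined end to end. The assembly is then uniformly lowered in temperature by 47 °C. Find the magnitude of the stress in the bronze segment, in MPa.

With the walls removed the bar would change length by δ_free = Σ αᵢΔT Lᵢ = 9.5×10⁻⁶×47×750 + 18.9×10⁻⁶×47×600 = 0.8679 mm.
Since the ends are fixed, an axial force P builds up, equal in every segment, with P · Σ Lᵢ/(AᵢEᵢ) = δ_free.
Σ Lᵢ/(AᵢEᵢ) = 750/(1725×109×10³) + 600/(1175×102×10³) = 8.995×10⁻⁶ mm/N.
So P = 0.8679 / 8.995×10⁻⁶ = 96.48 kN, tensile.
σ_{bronze} = P / A = 96480 / 1175 = 82.11 MPa.

σ ≈ 82.1 MPa (tensile)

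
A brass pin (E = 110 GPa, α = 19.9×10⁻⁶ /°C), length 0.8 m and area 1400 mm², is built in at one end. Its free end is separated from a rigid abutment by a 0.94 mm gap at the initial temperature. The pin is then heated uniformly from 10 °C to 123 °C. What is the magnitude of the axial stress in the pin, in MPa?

Free thermal elongation = αΔT L = 19.9×10⁻⁶ × 113 × 800 = 1.799 mm.
The gap closes (δ_free > 0.94 mm) and the wall then resists a further 1.799 − 0.94 = 0.859 mm of expansion.
So σ = E(δ_free − g)/L = 110×10³ × 0.859/800 = 118.1 MPa.

σ ≈ 118 MPa (compressive)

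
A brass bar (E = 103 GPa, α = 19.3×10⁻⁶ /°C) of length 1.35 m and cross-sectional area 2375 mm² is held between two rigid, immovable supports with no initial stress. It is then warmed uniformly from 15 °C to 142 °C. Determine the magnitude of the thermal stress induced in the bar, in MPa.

The supports are rigid, so the total axial strain is zero. The restrained thermal strain is ε = αΔT = 19.3×10⁻⁶ × 127 = 2451.1×10⁻⁶.
σ = EαΔT = 103×10³ × 19.3×10⁻⁶ × 127 = 252.5 MPa (compressive; the bar is trying to expand).

σ ≈ 252 MPa (compressive)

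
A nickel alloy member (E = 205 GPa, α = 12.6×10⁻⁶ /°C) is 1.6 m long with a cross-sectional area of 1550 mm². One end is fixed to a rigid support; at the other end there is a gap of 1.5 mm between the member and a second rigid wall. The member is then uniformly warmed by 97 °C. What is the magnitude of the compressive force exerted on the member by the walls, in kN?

P ≈ 90.5 kN

Unrestrained expansion: δ_free = αΔT L = 12.6×10⁻⁶ × 97 × 1600 = 1.956 mm.
The gap closes (δ_free > 1.5 mm) and the wall then resists a further 1.956 − 1.5 = 0.4555 mm of expansion.
That suppressed elongation corresponds to σ = E·Δ/L = 205×10³ × 0.4555/1600 = 58.36 MPa.
Force on the wall = σA = 58.36 × 1550 mm² = 90.46 kN.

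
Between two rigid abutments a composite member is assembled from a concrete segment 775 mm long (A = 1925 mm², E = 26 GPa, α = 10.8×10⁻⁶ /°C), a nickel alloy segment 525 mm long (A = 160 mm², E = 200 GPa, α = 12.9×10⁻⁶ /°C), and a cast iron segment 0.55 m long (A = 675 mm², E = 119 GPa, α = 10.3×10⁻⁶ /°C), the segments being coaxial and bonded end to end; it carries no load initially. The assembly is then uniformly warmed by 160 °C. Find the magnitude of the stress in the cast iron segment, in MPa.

With the walls removed the bar would change length by δ_free = Σ αᵢΔT Lᵢ = 10.8×10⁻⁶×160×775 + 12.9×10⁻⁶×160×525 + 10.3×10⁻⁶×160×550 = 3.329 mm.
Since the ends are fixed, an axial force P builds up, equal in every segment, with P · Σ Lᵢ/(AᵢEᵢ) = δ_free.
The series flexibility is Σ Lᵢ/(AᵢEᵢ) = 775/(1925×26×10³) + 525/(160×200×10³) + 550/(675×119×10³) = 3.874×10⁻⁵ mm/N.
P = 3.329 / 3.874×10⁻⁵ = 85940 N = 85.94 kN, compressive.
σ_{cast iron} = P / A = 85940 / 675 = 127.3 MPa.

σ ≈ 127 MPa (compressive)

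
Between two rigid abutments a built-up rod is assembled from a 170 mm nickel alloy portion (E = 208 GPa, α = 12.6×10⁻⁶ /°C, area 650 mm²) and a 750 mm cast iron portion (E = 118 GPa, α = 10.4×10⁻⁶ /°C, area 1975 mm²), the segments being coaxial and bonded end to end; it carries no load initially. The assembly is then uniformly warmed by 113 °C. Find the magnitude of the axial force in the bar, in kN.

P ≈ 251 kN (compressive)

With the walls removed the bar would change length by δ_free = Σ αᵢΔT Lᵢ = 12.6×10⁻⁶×113×170 + 10.4×10⁻⁶×113×750 = 1.123 mm.
The walls prevent any net length change, so an axial force P (same in every segment) develops. Compatibility: P · Σ Lᵢ/(AᵢEᵢ) = δ_free.
The series flexibility is Σ Lᵢ/(AᵢEᵢ) = 170/(650×208×10³) + 750/(1975×118×10³) = 4.476×10⁻⁶ mm/N.
Hence P = δ_free / Σ(L/AE) = 1.123/4.476×10⁻⁶ = 251 kN (compressive).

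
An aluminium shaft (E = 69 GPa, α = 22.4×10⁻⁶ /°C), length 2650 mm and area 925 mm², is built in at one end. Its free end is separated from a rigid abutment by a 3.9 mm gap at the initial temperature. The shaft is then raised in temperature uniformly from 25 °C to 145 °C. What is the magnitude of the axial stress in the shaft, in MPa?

σ ≈ 83.9 MPa (compressive)

If the wall were absent the shaft would grow by αΔT L = 22.4×10⁻⁶ × 120 × 2650 = 7.123 mm.
This exceeds the 3.9 mm gap, so the wall pushes back. The portion of expansion that must be recovered elastically is δ_free − gap = 7.123 − 3.9 = 3.223 mm.
That suppressed elongation corresponds to σ = E·Δ/L = 69×10³ × 3.223/2650 = 83.92 MPa.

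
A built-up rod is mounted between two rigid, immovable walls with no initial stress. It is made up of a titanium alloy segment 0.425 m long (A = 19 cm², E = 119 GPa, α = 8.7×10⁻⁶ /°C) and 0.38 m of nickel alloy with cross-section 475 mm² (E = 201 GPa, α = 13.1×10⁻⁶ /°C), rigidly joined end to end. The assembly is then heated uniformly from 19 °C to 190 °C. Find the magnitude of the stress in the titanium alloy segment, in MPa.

σ ≈ 133 MPa (compressive)

Free thermal expansion of the whole bar: Σ αᵢΔT Lᵢ = 8.7×10⁻⁶×171×425 + 13.1×10⁻⁶×171×380 = 1.484 mm.
The walls prevent any net length change, so an axial force P (same in every segment) develops. Compatibility: P · Σ Lᵢ/(AᵢEᵢ) = δ_free.
The series flexibility is Σ Lᵢ/(AᵢEᵢ) = 425/(1900×119×10³) + 380/(475×201×10³) = 5.86×10⁻⁶ mm/N.
So P = 1.484 / 5.86×10⁻⁶ = 253.2 kN, compressive.
σ_{titanium alloy} = P / A = 253200 / 1900 = 133.2 MPa.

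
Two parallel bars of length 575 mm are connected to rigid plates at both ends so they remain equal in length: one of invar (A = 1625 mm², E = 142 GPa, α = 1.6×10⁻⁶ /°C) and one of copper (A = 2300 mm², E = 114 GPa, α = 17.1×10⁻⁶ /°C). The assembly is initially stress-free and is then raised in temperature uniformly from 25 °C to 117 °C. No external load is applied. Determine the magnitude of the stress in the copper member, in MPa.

Equilibrium of a rigid end plate with no external load gives equal and opposite internal forces ±P in the two members. Since α_{copper} > α_{invar}, heating drives the copper into compression and the invar into tension.
Compatibility of the two members (thermal + elastic change equal): (α₁ − α₂)ΔT = P·[1/(A₁E₁) + 1/(A₂E₂)].
|α₁ − α₂|·ΔT = 15.5×10⁻⁶ × 92 = 0.001426.
1/(A₁E₁) + 1/(A₂E₂) = 1/(1625×142×10³) + 1/(2300×114×10³) = 8.148×10⁻⁹ N⁻¹.
P = 0.001426 / 8.148×10⁻⁹ = 175000 N = 175 kN.
σ_{copper} = P/A₂ = 175000/2300 = 76.1 MPa, compressive.

σ ≈ 76.1 MPa (compressive)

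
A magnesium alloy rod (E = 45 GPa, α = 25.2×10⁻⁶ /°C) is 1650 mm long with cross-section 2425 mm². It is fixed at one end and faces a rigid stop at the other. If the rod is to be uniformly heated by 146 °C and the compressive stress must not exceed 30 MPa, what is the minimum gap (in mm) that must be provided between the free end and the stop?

Free expansion if unrestrained: δ_free = αΔT L = 25.2×10⁻⁶ × 146 × 1650 = 6.071 mm.
At the allowable stress the elastic shortening the wall may impose is σL/E = 30 × 1650 / (45×10³) = 1.1 mm.
The gap must absorb the remainder: g_min = 6.071 − 1.1 = 4.971 mm.

g ≈ 4.97 mm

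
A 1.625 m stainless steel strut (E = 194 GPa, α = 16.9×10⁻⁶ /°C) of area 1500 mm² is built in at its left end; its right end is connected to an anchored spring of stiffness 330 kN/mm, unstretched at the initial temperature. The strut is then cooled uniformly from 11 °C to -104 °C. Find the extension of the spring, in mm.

If the spring were absent the strut would shorten by αΔT L = 16.9×10⁻⁶ × 115 × 1625 = 3.158 mm.
Let P be the tensile force in the spring. The strut extends elastically by PL/(AE) and the spring stretches by P/k; together these equal δ_free.
P [ L/(AE) + 1/k ] = δ_free → P [ 1625/(1500×194×10³) + 1/(330×10³) ] = 3.158.
P = 3.158 / 8.614×10⁻⁶ = 366600 N.
Spring extension = P/k = 366600/(330×10³) = 1.111 mm.

δ ≈ 1.11 mm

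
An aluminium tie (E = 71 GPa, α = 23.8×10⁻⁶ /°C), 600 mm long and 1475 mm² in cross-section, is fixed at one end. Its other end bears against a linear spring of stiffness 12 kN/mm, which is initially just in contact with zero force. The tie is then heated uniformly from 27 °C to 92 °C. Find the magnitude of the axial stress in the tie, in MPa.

The unrestrained thermal change is αΔT L = 23.8×10⁻⁶ × 65 × 600 = 0.9282 mm.
With a force P in the spring, the elastic change of the tie is PL/(AE) and that of the spring is P/k; compatibility requires their sum to equal δ_free.
So P = δ_free / [L/(AE) + 1/k] = 0.9282 / [ 600/(1475×71×10³) + 1/(12×10³) ].
P = 0.9282 / 8.906×10⁻⁵ = 10420 N.
σ = P/A = 10420/1475 = 7.066 MPa.

σ ≈ 7.07 MPa (compressive)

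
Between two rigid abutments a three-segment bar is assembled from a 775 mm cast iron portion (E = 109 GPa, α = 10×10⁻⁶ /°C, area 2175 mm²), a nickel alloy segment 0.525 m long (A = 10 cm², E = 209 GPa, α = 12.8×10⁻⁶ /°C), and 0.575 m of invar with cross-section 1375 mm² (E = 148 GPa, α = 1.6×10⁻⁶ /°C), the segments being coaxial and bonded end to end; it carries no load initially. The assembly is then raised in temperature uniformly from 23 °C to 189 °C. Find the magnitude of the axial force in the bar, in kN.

P ≈ 297 kN (compressive)

If the supports were absent, the total length change would be Σ αᵢΔT Lᵢ = 10×10⁻⁶×166×775 + 12.8×10⁻⁶×166×525 + 1.6×10⁻⁶×166×575 = 2.555 mm.
Since the ends are fixed, an axial force P builds up, equal in every segment, with P · Σ Lᵢ/(AᵢEᵢ) = δ_free.
The series flexibility is Σ Lᵢ/(AᵢEᵢ) = 775/(2175×109×10³) + 525/(1000×209×10³) + 575/(1375×148×10³) = 8.607×10⁻⁶ mm/N.
So P = 2.555 / 8.607×10⁻⁶ = 296.8 kN, compressive.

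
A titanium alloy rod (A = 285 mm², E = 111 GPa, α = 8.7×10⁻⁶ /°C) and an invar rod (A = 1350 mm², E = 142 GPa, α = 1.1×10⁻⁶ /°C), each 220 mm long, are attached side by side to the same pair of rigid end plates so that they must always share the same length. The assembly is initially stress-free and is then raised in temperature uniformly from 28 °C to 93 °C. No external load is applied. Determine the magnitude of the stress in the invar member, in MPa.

Equilibrium of a rigid end plate with no external load gives equal and opposite internal forces ±P in the two members. Since α_{titanium alloy} > α_{invar}, heating drives the titanium alloy into compression and the invar into tension.
Compatibility of the two members (thermal + elastic change equal): (α₁ − α₂)ΔT = P·[1/(A₁E₁) + 1/(A₂E₂)].
|α₁ − α₂|·ΔT = 7.6×10⁻⁶ × 65 = 0.000494.
1/(A₁E₁) + 1/(A₂E₂) = 1/(285×111×10³) + 1/(1350×142×10³) = 3.683×10⁻⁸ N⁻¹.
So P = 0.000494 / 3.683×10⁻⁸ = 13.41 kN.
σ_{invar} = P/A₂ = 13410/1350 = 9.936 MPa, tensile.

σ ≈ 9.94 MPa (tensile)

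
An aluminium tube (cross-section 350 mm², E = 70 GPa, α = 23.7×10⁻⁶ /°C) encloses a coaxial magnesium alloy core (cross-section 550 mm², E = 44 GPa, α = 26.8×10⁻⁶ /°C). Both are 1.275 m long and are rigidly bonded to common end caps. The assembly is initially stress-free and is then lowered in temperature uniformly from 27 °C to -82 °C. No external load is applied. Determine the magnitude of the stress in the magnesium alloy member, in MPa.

σ ≈ 7.48 MPa (tensile)

The magnesium alloy has the larger α, so on cooling it would change length more than the aluminium if both were free. The rigid plates force a common final length, so the magnesium alloy is put into tension and the aluminium into compression, with equal and opposite forces P (no external load).
Setting the final lengths equal and cancelling L: (α₁ − α₂)ΔT = P/(A₁E₁) + P/(A₂E₂).
|α₁ − α₂|·ΔT = 3.1×10⁻⁶ × 109 = 0.0003379.
1/(A₁E₁) + 1/(A₂E₂) = 1/(350×70×10³) + 1/(550×44×10³) = 8.214×10⁻⁸ N⁻¹.
So P = 0.0003379 / 8.214×10⁻⁸ = 4.114 kN.
σ_{magnesium alloy} = P/A₂ = 4114/550 = 7.48 MPa, tensile.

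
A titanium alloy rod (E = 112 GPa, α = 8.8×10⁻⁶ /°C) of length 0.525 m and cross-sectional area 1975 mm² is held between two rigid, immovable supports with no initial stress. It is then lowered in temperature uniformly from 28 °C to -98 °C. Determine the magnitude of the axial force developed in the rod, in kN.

Full restraint means ε = 0, so the stress is σ = EαΔT = 112×10³ × 8.8×10⁻⁶ × 126 = 124.2 MPa.
P = AEαΔT = 1975 × 112×10³ × 8.8×10⁻⁶ × 126 = 245.3 kN (tensile).

P ≈ 245 kN (tensile)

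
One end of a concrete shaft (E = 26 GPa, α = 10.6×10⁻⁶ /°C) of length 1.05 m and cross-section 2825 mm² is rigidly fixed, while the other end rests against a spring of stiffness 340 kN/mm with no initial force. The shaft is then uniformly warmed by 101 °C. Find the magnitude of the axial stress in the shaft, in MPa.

σ ≈ 23.1 MPa (compressive)

If the spring were absent the shaft would lengthen by αΔT L = 10.6×10⁻⁶ × 101 × 1050 = 1.124 mm.
Let P be the compressive force at the spring. The shaft shortens elastically by PL/(AE) and the spring compresses by P/k; together these equal δ_free.
P [ L/(AE) + 1/k ] = δ_free → P [ 1050/(2825×26×10³) + 1/(340×10³) ] = 1.124.
P = 1.124 / 1.724×10⁻⁵ = 65220 N.
σ = P/A = 65220/2825 = 23.09 MPa.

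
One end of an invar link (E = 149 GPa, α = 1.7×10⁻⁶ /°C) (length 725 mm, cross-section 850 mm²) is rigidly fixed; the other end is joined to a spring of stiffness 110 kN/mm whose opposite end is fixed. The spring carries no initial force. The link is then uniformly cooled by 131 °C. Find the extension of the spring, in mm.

δ ≈ 0.0991 mm

The unrestrained thermal change is αΔT L = 1.7×10⁻⁶ × 131 × 725 = 0.1615 mm.
With a force P in the spring, the elastic change of the link is PL/(AE) and that of the spring is P/k; compatibility requires their sum to equal δ_free.
P [ L/(AE) + 1/k ] = δ_free → P [ 725/(850×149×10³) + 1/(110×10³) ] = 0.1615.
P = 0.1615 / 1.482×10⁻⁵ = 10900 N.
Spring extension = P/k = 10900/(110×10³) = 0.09907 mm.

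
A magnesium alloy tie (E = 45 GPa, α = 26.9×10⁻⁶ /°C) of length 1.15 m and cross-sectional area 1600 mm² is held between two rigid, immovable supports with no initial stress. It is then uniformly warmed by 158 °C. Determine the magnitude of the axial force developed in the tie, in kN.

P ≈ 306 kN (compressive)

The ends cannot move, so σ = EαΔT = 45×10³ × 26.9×10⁻⁶ × 158 = 191.3 MPa.
Axial force P = σA = 191.3 × 1600 = 306000 N = 306 kN, compressive.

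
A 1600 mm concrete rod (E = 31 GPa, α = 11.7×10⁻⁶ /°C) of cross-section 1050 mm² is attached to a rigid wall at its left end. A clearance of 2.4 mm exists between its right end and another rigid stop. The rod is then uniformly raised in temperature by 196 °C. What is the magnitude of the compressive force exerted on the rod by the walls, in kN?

If the wall were absent the rod would grow by αΔT L = 11.7×10⁻⁶ × 196 × 1600 = 3.669 mm.
After closing the 2.4 mm clearance, 3.669 − 2.4 = 1.269 mm of expansion remains to be suppressed by the wall.
Compatibility: PL/(AE) = 1.269 mm, so σ = P/A = E × (1.269/1600) = 24.59 MPa.
Force on the wall = σA = 24.59 × 1050 mm² = 25.82 kN.

P ≈ 25.8 kN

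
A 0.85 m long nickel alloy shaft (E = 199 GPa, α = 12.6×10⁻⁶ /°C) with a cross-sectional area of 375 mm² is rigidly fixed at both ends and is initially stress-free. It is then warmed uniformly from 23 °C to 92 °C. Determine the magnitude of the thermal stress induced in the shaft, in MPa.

σ ≈ 173 MPa (compressive)

With length fixed, the mechanical strain must cancel the thermal strain αΔT = 12.6×10⁻⁶ × 69 = 869.4×10⁻⁶.
σ = EαΔT = 199×10³ × 12.6×10⁻⁶ × 69 = 173 MPa (compressive; the shaft is trying to expand).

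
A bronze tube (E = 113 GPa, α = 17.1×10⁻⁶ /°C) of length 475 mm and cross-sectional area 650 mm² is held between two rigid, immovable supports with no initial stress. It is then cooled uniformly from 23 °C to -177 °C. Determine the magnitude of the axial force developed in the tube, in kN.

With zero net strain, σ = E·αΔT = 113 GPa × 17.1×10⁻⁶ × 200 = 386.5 MPa.
P = AEαΔT = 650 × 113×10³ × 17.1×10⁻⁶ × 200 = 251.2 kN (tensile).

P ≈ 251 kN (tensile)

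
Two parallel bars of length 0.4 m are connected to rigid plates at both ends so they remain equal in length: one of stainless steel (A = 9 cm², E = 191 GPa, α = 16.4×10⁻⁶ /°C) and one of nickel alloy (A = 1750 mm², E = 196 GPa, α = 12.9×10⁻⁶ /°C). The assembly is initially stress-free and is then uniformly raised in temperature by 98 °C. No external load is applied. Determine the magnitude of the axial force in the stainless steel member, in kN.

Both members must finish at the same length. With the larger α, the stainless steel tends to over-expand; the plates restrain it, putting the stainless steel in compression and the nickel alloy in tension. With no external load the two internal forces are equal and opposite, magnitude P.
Equating the net (thermal + elastic) strains gives |α₁ − α₂|·ΔT = P·[1/(A₁E₁) + 1/(A₂E₂)].
|α₁ − α₂|·ΔT = 3.5×10⁻⁶ × 98 = 0.000343.
1/(A₁E₁) + 1/(A₂E₂) = 1/(900×191×10³) + 1/(1750×196×10³) = 8.733×10⁻⁹ N⁻¹.
P = 0.000343 / 8.733×10⁻⁹ = 39280 N = 39.28 kN.

P ≈ 39.3 kN (compressive in the stainless steel)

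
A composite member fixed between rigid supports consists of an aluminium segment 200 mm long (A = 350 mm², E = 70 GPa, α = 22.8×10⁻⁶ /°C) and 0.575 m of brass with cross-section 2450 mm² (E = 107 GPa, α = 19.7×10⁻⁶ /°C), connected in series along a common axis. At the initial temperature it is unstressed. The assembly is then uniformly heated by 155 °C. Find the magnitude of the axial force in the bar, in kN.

P ≈ 238 kN (compressive)

If the supports were absent, the total length change would be Σ αᵢΔT Lᵢ = 22.8×10⁻⁶×155×200 + 19.7×10⁻⁶×155×575 = 2.463 mm.
The walls prevent any net length change, so an axial force P (same in every segment) develops. Compatibility: P · Σ Lᵢ/(AᵢEᵢ) = δ_free.
Σ Lᵢ/(AᵢEᵢ) = 200/(350×70×10³) + 575/(2450×107×10³) = 1.036×10⁻⁵ mm/N.
So P = 2.463 / 1.036×10⁻⁵ = 237.8 kN, compressive.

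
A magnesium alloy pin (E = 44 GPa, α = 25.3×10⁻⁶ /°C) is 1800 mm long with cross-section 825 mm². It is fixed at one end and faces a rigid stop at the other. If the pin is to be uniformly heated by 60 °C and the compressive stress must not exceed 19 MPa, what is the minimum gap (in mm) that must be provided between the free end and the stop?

g ≈ 1.96 mm

With no wall the pin would lengthen by αΔT L = 25.3×10⁻⁶ × 60 × 1800 = 2.732 mm.
At the allowable stress the elastic shortening the wall may impose is σL/E = 19 × 1800 / (44×10³) = 0.7773 mm.
So the gap has to take up the difference, g_min = δ_free − σL/E = 2.732 − 0.7773 = 1.955 mm.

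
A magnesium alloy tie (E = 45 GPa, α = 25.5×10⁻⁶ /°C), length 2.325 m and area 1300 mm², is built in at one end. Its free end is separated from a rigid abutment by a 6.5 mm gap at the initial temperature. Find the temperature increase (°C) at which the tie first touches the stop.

ΔT ≈ 110 °C

The gap closes when αΔT L = 6.5 mm, since the tie is still unstressed at that instant.
So ΔT = g/(αL) = 6.5/(25.5×10⁻⁶ × 2325) = 109.6 °C.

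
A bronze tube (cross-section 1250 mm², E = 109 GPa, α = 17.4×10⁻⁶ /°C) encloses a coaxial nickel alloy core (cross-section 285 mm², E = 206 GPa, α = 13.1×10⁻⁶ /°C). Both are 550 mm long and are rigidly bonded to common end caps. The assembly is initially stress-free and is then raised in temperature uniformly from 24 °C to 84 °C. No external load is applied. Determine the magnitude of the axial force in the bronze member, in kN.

P ≈ 10.6 kN (compressive in the bronze)

The bronze has the larger α, so on heating it would change length more than the nickel alloy if both were free. The rigid plates force a common final length, so the bronze is put into compression and the nickel alloy into tension, with equal and opposite forces P (no external load).
Compatibility of the two members (thermal + elastic change equal): (α₁ − α₂)ΔT = P·[1/(A₁E₁) + 1/(A₂E₂)].
|α₁ − α₂|·ΔT = 4.3×10⁻⁶ × 60 = 0.000258.
1/(A₁E₁) + 1/(A₂E₂) = 1/(1250×109×10³) + 1/(285×206×10³) = 2.437×10⁻⁸ N⁻¹.
So P = 0.000258 / 2.437×10⁻⁸ = 10.59 kN.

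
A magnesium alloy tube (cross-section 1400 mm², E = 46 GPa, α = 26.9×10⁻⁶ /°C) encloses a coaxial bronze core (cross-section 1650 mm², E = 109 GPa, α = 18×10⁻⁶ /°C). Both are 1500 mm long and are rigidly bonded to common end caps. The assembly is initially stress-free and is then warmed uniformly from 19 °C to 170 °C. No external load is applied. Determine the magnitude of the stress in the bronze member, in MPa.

σ ≈ 38.6 MPa (tensile)

Equilibrium of a rigid end plate with no external load gives equal and opposite internal forces ±P in the two members. Since α_{magnesium alloy} > α_{bronze}, heating drives the magnesium alloy into compression and the bronze into tension.
Equating the net (thermal + elastic) strains gives |α₁ − α₂|·ΔT = P·[1/(A₁E₁) + 1/(A₂E₂)].
|α₁ − α₂|·ΔT = 8.9×10⁻⁶ × 151 = 0.001344.
1/(A₁E₁) + 1/(A₂E₂) = 1/(1400×46×10³) + 1/(1650×109×10³) = 2.109×10⁻⁸ N⁻¹.
P = 0.001344 / 2.109×10⁻⁸ = 63730 N = 63.73 kN.
σ_{bronze} = P/A₂ = 63730/1650 = 38.62 MPa, tensile.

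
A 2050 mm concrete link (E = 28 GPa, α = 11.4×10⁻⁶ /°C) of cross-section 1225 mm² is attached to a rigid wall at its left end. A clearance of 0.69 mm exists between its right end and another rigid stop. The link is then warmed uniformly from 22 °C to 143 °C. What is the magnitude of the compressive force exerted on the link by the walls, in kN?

Unrestrained expansion: δ_free = αΔT L = 11.4×10⁻⁶ × 121 × 2050 = 2.828 mm.
This exceeds the 0.69 mm gap, so the wall pushes back. The portion of expansion that must be recovered elastically is δ_free − gap = 2.828 − 0.69 = 2.138 mm.
That suppressed elongation corresponds to σ = E·Δ/L = 28×10³ × 2.138/2050 = 29.2 MPa.
P = σA = 29.2 × 1225 = 35.77 kN.

P ≈ 35.8 kN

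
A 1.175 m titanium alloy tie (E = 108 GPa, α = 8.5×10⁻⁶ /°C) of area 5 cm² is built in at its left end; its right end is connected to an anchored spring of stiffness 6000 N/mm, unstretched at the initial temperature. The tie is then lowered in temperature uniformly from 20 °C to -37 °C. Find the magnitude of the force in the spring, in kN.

P ≈ 3.02 kN

Free thermal contraction: δ_free = αΔT L = 8.5×10⁻⁶ × 57 × 1175 = 0.5693 mm.
With a force P in the spring, the elastic change of the tie is PL/(AE) and that of the spring is P/k; compatibility requires their sum to equal δ_free.
So P = δ_free / [L/(AE) + 1/k] = 0.5693 / [ 1175/(500×108×10³) + 1/(6000) ].
P = 0.5693 / 0.0001884 = 3021 N.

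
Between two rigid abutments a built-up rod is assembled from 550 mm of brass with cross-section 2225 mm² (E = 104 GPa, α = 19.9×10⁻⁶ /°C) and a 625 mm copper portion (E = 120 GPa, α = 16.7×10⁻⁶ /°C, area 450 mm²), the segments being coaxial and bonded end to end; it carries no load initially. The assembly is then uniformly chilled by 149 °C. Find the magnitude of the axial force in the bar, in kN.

If the supports were absent, the total length change would be Σ αᵢΔT Lᵢ = 19.9×10⁻⁶×149×550 + 16.7×10⁻⁶×149×625 = 3.186 mm.
Since the ends are fixed, an axial force P builds up, equal in every segment, with P · Σ Lᵢ/(AᵢEᵢ) = δ_free.
The series flexibility is Σ Lᵢ/(AᵢEᵢ) = 550/(2225×104×10³) + 625/(450×120×10³) = 1.395×10⁻⁵ mm/N.
Hence P = δ_free / Σ(L/AE) = 3.186/1.395×10⁻⁵ = 228.4 kN (tensile).

P ≈ 228 kN (tensile)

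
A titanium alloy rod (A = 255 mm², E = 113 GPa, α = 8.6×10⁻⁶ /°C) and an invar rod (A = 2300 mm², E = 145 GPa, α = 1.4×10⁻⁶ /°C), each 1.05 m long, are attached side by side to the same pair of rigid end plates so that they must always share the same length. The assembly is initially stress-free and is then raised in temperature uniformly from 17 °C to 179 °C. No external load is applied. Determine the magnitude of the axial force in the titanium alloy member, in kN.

The titanium alloy has the larger α, so on heating it would change length more than the invar if both were free. The rigid plates force a common final length, so the titanium alloy is put into compression and the invar into tension, with equal and opposite forces P (no external load).
Equating the net (thermal + elastic) strains gives |α₁ − α₂|·ΔT = P·[1/(A₁E₁) + 1/(A₂E₂)].
|α₁ − α₂|·ΔT = 7.2×10⁻⁶ × 162 = 0.001166.
1/(A₁E₁) + 1/(A₂E₂) = 1/(255×113×10³) + 1/(2300×145×10³) = 3.77×10⁻⁸ N⁻¹.
So P = 0.001166 / 3.77×10⁻⁸ = 30.94 kN.

P ≈ 30.9 kN (compressive in the titanium alloy)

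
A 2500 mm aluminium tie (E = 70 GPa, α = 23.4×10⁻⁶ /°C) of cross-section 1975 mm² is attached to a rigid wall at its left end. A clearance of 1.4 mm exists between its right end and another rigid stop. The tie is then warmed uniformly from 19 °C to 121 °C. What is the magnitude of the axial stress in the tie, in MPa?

σ ≈ 128 MPa (compressive)

If the wall were absent the tie would grow by αΔT L = 23.4×10⁻⁶ × 102 × 2500 = 5.967 mm.
This exceeds the 1.4 mm gap, so the wall pushes back. The portion of expansion that must be recovered elastically is δ_free − gap = 5.967 − 1.4 = 4.567 mm.
That suppressed elongation corresponds to σ = E·Δ/L = 70×10³ × 4.567/2500 = 127.9 MPa.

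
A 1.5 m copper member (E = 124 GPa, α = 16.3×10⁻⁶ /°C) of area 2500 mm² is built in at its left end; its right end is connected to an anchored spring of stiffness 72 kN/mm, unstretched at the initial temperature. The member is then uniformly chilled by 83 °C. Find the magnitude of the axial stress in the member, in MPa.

σ ≈ 43.3 MPa (tensile)

If the spring were absent the member would shorten by αΔT L = 16.3×10⁻⁶ × 83 × 1500 = 2.029 mm.
With a force P in the spring, the elastic change of the member is PL/(AE) and that of the spring is P/k; compatibility requires their sum to equal δ_free.
So P = δ_free / [L/(AE) + 1/k] = 2.029 / [ 1500/(2500×124×10³) + 1/(72×10³) ].
P = 2.029 / 1.873×10⁻⁵ = 108400 N.
σ = P/A = 108400/2500 = 43.34 MPa.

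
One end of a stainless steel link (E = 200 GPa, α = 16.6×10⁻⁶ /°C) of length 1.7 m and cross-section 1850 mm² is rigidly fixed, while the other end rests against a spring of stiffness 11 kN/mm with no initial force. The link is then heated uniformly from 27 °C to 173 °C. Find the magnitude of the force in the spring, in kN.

Free thermal expansion: δ_free = αΔT L = 16.6×10⁻⁶ × 146 × 1700 = 4.12 mm.
With a force P in the spring, the elastic change of the link is PL/(AE) and that of the spring is P/k; compatibility requires their sum to equal δ_free.
So P = δ_free / [L/(AE) + 1/k] = 4.12 / [ 1700/(1850×200×10³) + 1/(11×10³) ].
P = 4.12 / 9.55×10⁻⁵ = 43140 N.

P ≈ 43.1 kN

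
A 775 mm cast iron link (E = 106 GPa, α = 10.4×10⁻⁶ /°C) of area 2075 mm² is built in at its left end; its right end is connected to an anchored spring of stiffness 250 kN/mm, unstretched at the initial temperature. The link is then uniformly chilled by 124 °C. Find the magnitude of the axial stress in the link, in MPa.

σ ≈ 64 MPa (tensile)

If the spring were absent the link would shorten by αΔT L = 10.4×10⁻⁶ × 124 × 775 = 0.9994 mm.
Let P be the tensile force in the spring. The link extends elastically by PL/(AE) and the spring stretches by P/k; together these equal δ_free.
So P = δ_free / [L/(AE) + 1/k] = 0.9994 / [ 775/(2075×106×10³) + 1/(250×10³) ].
P = 0.9994 / 7.524×10⁻⁶ = 132800 N.
σ = P/A = 132800/2075 = 64.02 MPa.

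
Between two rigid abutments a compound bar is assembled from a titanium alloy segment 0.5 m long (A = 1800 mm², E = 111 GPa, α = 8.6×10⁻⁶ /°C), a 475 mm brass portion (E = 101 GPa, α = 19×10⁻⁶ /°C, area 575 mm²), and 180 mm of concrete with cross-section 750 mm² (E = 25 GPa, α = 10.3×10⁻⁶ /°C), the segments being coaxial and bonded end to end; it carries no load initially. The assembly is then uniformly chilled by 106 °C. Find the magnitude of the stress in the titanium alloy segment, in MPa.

σ ≈ 44.1 MPa (tensile)

Free thermal contraction of the whole bar: Σ αᵢΔT Lᵢ = 8.6×10⁻⁶×106×500 + 19×10⁻⁶×106×475 + 10.3×10⁻⁶×106×180 = 1.609 mm.
The rigid supports impose zero overall length change; the single axial force P common to all segments must satisfy P Σ Lᵢ/(AᵢEᵢ) = δ_free.
Σ Lᵢ/(AᵢEᵢ) = 500/(1800×111×10³) + 475/(575×101×10³) + 180/(750×25×10³) = 2.028×10⁻⁵ mm/N.
Hence P = δ_free / Σ(L/AE) = 1.609/2.028×10⁻⁵ = 79.33 kN (tensile).
σ_{titanium alloy} = P / A = 79330 / 1800 = 44.07 MPa.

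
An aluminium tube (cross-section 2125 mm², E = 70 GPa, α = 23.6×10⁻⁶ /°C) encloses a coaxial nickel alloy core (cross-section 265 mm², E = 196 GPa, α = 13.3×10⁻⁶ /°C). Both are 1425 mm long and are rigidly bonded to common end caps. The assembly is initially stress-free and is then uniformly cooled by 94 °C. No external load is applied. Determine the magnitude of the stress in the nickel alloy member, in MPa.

σ ≈ 141 MPa (compressive)

Both members must finish at the same length. With the larger α, the aluminium tends to over-contract; the plates restrain it, putting the aluminium in tension and the nickel alloy in compression. With no external load the two internal forces are equal and opposite, magnitude P.
Equating the net (thermal + elastic) strains gives |α₁ − α₂|·ΔT = P·[1/(A₁E₁) + 1/(A₂E₂)].
|α₁ − α₂|·ΔT = 10.3×10⁻⁶ × 94 = 0.0009682.
1/(A₁E₁) + 1/(A₂E₂) = 1/(2125×70×10³) + 1/(265×196×10³) = 2.598×10⁻⁸ N⁻¹.
So P = 0.0009682 / 2.598×10⁻⁸ = 37.27 kN.
σ_{nickel alloy} = P/A₂ = 37270/265 = 140.7 MPa, compressive.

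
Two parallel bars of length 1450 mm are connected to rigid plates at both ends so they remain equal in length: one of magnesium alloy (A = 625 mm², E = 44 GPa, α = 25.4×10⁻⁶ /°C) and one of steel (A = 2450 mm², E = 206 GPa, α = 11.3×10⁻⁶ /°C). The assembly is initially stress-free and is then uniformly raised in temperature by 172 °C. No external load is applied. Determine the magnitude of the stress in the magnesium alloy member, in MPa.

Equilibrium of a rigid end plate with no external load gives equal and opposite internal forces ±P in the two members. Since α_{magnesium alloy} > α_{steel}, heating drives the magnesium alloy into compression and the steel into tension.
Compatibility of the two members (thermal + elastic change equal): (α₁ − α₂)ΔT = P·[1/(A₁E₁) + 1/(A₂E₂)].
|α₁ − α₂|·ΔT = 14.1×10⁻⁶ × 172 = 0.002425.
1/(A₁E₁) + 1/(A₂E₂) = 1/(625×44×10³) + 1/(2450×206×10³) = 3.835×10⁻⁸ N⁻¹.
P = 0.002425 / 3.835×10⁻⁸ = 63250 N = 63.25 kN.
σ_{magnesium alloy} = P/A₁ = 63250/625 = 101.2 MPa, compressive.

σ ≈ 101 MPa (compressive)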